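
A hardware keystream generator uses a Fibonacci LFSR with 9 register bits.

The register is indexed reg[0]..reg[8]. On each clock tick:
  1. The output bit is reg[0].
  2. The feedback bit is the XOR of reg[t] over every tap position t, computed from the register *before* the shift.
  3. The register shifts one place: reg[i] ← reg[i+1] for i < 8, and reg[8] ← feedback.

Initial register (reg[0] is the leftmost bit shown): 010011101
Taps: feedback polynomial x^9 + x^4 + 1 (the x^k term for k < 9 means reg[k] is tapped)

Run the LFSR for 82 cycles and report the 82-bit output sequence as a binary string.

k : reg_k → out_k, fb_k
0: 010011101 → 0, fb=1
1: 100111011 → 1, fb=0
2: 001110110 → 0, fb=1
3: 011101101 → 0, fb=0
4: 111011010 → 1, fb=0
5: 110110100 → 1, fb=0
6: 101101000 → 1, fb=1
7: 011010001 → 0, fb=1
8: 110100011 → 1, fb=1
9: 101000111 → 1, fb=1
10: 010001111 → 0, fb=0
11: 100011110 → 1, fb=0
12: 000111100 → 0, fb=1
13: 001111001 → 0, fb=1
14: 011110011 → 0, fb=1
15: 111100111 → 1, fb=1
16: 111001111 → 1, fb=1
17: 110011111 → 1, fb=0
18: 100111110 → 1, fb=0
19: 001111100 → 0, fb=1
20: 011111001 → 0, fb=1
21: 111110011 → 1, fb=0
22: 111100110 → 1, fb=1
23: 111001101 → 1, fb=1
24: 110011011 → 1, fb=0
25: 100110110 → 1, fb=0
26: 001101100 → 0, fb=0
27: 011011000 → 0, fb=1
28: 110110001 → 1, fb=0
29: 101100010 → 1, fb=1
30: 011000101 → 0, fb=0
31: 110001010 → 1, fb=1
32: 100010101 → 1, fb=0
33: 000101010 → 0, fb=0
34: 001010100 → 0, fb=1
35: 010101001 → 0, fb=0
36: 101010010 → 1, fb=0
37: 010100100 → 0, fb=0
38: 101001000 → 1, fb=1
39: 010010001 → 0, fb=1
40: 100100011 → 1, fb=1
41: 001000111 → 0, fb=0
42: 010001110 → 0, fb=0
43: 100011100 → 1, fb=0
44: 000111000 → 0, fb=1
45: 001110001 → 0, fb=1
46: 011100011 → 0, fb=0
47: 111000110 → 1, fb=1
48: 110001101 → 1, fb=1
49: 100011011 → 1, fb=0
50: 000110110 → 0, fb=1
51: 001101101 → 0, fb=0
52: 011011010 → 0, fb=1
53: 110110101 → 1, fb=0
54: 101101010 → 1, fb=1
55: 011010101 → 0, fb=1
56: 110101011 → 1, fb=1
57: 101010111 → 1, fb=0
58: 010101110 → 0, fb=0
59: 101011100 → 1, fb=0
60: 010111000 → 0, fb=1
61: 101110001 → 1, fb=0
62: 011100010 → 0, fb=0
63: 111000100 → 1, fb=1
64: 110001001 → 1, fb=1
65: 100010011 → 1, fb=0
66: 000100110 → 0, fb=0
67: 001001100 → 0, fb=0
68: 010011000 → 0, fb=1
69: 100110001 → 1, fb=0
70: 001100010 → 0, fb=0
71: 011000100 → 0, fb=0
72: 110001000 → 1, fb=1
73: 100010001 → 1, fb=0
74: 000100010 → 0, fb=0
75: 001000100 → 0, fb=0
76: 010001000 → 0, fb=0
77: 100010000 → 1, fb=0
78: 000100000 → 0, fb=0
79: 001000000 → 0, fb=0
80: 010000000 → 0, fb=0
81: 100000000 → 1, fb=1

0100111011010001111001111100110110001010100100011100011011010101110001001100010001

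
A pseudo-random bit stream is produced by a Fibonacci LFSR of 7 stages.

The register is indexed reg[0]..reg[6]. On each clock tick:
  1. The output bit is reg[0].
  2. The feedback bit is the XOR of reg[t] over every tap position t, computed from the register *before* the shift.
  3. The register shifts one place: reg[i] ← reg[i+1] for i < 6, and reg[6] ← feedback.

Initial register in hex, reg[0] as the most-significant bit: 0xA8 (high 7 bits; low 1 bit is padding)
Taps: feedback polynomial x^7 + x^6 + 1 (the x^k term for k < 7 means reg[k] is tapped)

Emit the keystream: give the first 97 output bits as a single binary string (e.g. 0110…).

1010100110011101110100101100011011110110101101100100100011100001011111001010111001101000100111100

step | reg (before) | out | fb
   0 | 1010100 | 1 | 1
   1 | 0101001 | 0 | 1
   2 | 1010011 | 1 | 0
   3 | 0100110 | 0 | 0
   4 | 1001100 | 1 | 1
   5 | 0011001 | 0 | 1
   6 | 0110011 | 0 | 1
   7 | 1100111 | 1 | 0
   8 | 1001110 | 1 | 1
   9 | 0011101 | 0 | 1
  10 | 0111011 | 0 | 1
  11 | 1110111 | 1 | 0
  12 | 1101110 | 1 | 1
  13 | 1011101 | 1 | 0
  14 | 0111010 | 0 | 0
  15 | 1110100 | 1 | 1
  16 | 1101001 | 1 | 0
  17 | 1010010 | 1 | 1
  18 | 0100101 | 0 | 1
  19 | 1001011 | 1 | 0
  20 | 0010110 | 0 | 0
  21 | 0101100 | 0 | 0
  22 | 1011000 | 1 | 1
  23 | 0110001 | 0 | 1
  24 | 1100011 | 1 | 0
  25 | 1000110 | 1 | 1
  26 | 0001101 | 0 | 1
  27 | 0011011 | 0 | 1
  28 | 0110111 | 0 | 1
  29 | 1101111 | 1 | 0
  30 | 1011110 | 1 | 1
  31 | 0111101 | 0 | 1
  32 | 1111011 | 1 | 0
  33 | 1110110 | 1 | 1
  34 | 1101101 | 1 | 0
  35 | 1011010 | 1 | 1
  36 | 0110101 | 0 | 1
  37 | 1101011 | 1 | 0
  38 | 1010110 | 1 | 1
  39 | 0101101 | 0 | 1
  40 | 1011011 | 1 | 0
  41 | 0110110 | 0 | 0
  42 | 1101100 | 1 | 1
  43 | 1011001 | 1 | 0
  44 | 0110010 | 0 | 0
  45 | 1100100 | 1 | 1
  46 | 1001001 | 1 | 0
  47 | 0010010 | 0 | 0
  48 | 0100100 | 0 | 0
  49 | 1001000 | 1 | 1
  50 | 0010001 | 0 | 1
  51 | 0100011 | 0 | 1
  52 | 1000111 | 1 | 0
  53 | 0001110 | 0 | 0
  54 | 0011100 | 0 | 0
  55 | 0111000 | 0 | 0
  56 | 1110000 | 1 | 1
  57 | 1100001 | 1 | 0
  58 | 1000010 | 1 | 1
  59 | 0000101 | 0 | 1
  60 | 0001011 | 0 | 1
  61 | 0010111 | 0 | 1
  62 | 0101111 | 0 | 1
  63 | 1011111 | 1 | 0
  64 | 0111110 | 0 | 0
  65 | 1111100 | 1 | 1
  66 | 1111001 | 1 | 0
  67 | 1110010 | 1 | 1
  68 | 1100101 | 1 | 0
  69 | 1001010 | 1 | 1
  70 | 0010101 | 0 | 1
  71 | 0101011 | 0 | 1
  72 | 1010111 | 1 | 0
  73 | 0101110 | 0 | 0
  74 | 1011100 | 1 | 1
  75 | 0111001 | 0 | 1
  76 | 1110011 | 1 | 0
  77 | 1100110 | 1 | 1
  78 | 1001101 | 1 | 0
  79 | 0011010 | 0 | 0
  80 | 0110100 | 0 | 0
  81 | 1101000 | 1 | 1
  82 | 1010001 | 1 | 0
  83 | 0100010 | 0 | 0
  84 | 1000100 | 1 | 1
  85 | 0001001 | 0 | 1
  86 | 0010011 | 0 | 1
  87 | 0100111 | 0 | 1
  88 | 1001111 | 1 | 0
  89 | 0011110 | 0 | 0
  90 | 0111100 | 0 | 0
  91 | 1111000 | 1 | 1
  92 | 1110001 | 1 | 0
  93 | 1100010 | 1 | 1
  94 | 1000101 | 1 | 0
  95 | 0001010 | 0 | 0
  96 | 0010100 | 0 | 0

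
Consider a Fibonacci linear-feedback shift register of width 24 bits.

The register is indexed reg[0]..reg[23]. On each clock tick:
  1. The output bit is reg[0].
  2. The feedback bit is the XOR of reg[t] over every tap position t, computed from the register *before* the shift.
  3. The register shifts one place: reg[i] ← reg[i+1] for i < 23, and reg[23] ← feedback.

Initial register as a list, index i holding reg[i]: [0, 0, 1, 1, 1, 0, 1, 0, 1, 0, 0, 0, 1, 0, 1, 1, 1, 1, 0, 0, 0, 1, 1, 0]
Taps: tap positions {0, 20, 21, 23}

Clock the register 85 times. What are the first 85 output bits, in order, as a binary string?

step | reg (before) | out | fb
   0 | 001110101000101111000110 | 0 | 1
   1 | 011101010001011110001101 | 0 | 1
   2 | 111010100010111100011011 | 1 | 1
   3 | 110101000101111000110111 | 1 | 1
   4 | 101010001011110001101111 | 1 | 0
   5 | 010100010111100011011110 | 0 | 0
   6 | 101000101111000110111100 | 1 | 1
   7 | 010001011110001101111001 | 0 | 0
   8 | 100010111100011011110010 | 1 | 1
   9 | 000101111000110111100101 | 0 | 0
  10 | 001011110001101111001010 | 0 | 1
  11 | 010111100011011110010101 | 0 | 0
  12 | 101111000110111100101010 | 1 | 0
  13 | 011110001101111001010100 | 0 | 1
  14 | 111100011011110010101001 | 1 | 1
  15 | 111000110111100101010011 | 1 | 0
  16 | 110001101111001010100110 | 1 | 0
  17 | 100011011110010101001100 | 1 | 1
  18 | 000110111100101010011001 | 0 | 0
  19 | 001101111001010100110010 | 0 | 0
  20 | 011011110010101001100100 | 0 | 1
  21 | 110111100101010011001001 | 1 | 1
  22 | 101111001010100110010011 | 1 | 0
  23 | 011110010101001100100110 | 0 | 1
  24 | 111100101010011001001101 | 1 | 0
  25 | 111001010100110010011010 | 1 | 0
  26 | 110010101001100100110100 | 1 | 0
  27 | 100101010011001001101000 | 1 | 0
  28 | 001010100110010011010000 | 0 | 0
  29 | 010101001100100110100000 | 0 | 0
  30 | 101010011001001101000000 | 1 | 1
  31 | 010100110010011010000001 | 0 | 1
  32 | 101001100100110100000011 | 1 | 0
  33 | 010011001001101000000110 | 0 | 1
  34 | 100110010011010000001101 | 1 | 0
  35 | 001100100110100000011010 | 0 | 1
  36 | 011001001101000000110101 | 0 | 0
  37 | 110010011010000001101010 | 1 | 0
  38 | 100100110100000011010100 | 1 | 0
  39 | 001001101000000110101000 | 0 | 1
  40 | 010011010000001101010001 | 0 | 1
  41 | 100110100000011010100011 | 1 | 0
  42 | 001101000000110101000110 | 0 | 1
  43 | 011010000001101010001101 | 0 | 1
  44 | 110100000011010100011011 | 1 | 1
  45 | 101000000110101000110111 | 1 | 1
  46 | 010000001101010001101111 | 0 | 1
  47 | 100000011010100011011111 | 1 | 0
  48 | 000000110101000110111110 | 0 | 0
  49 | 000001101010001101111100 | 0 | 0
  50 | 000011010100011011111000 | 0 | 1
  51 | 000110101000110111110001 | 0 | 1
  52 | 001101010001101111100011 | 0 | 1
  53 | 011010100011011111000111 | 0 | 0
  54 | 110101000110111110001110 | 1 | 1
  55 | 101010001101111100011101 | 1 | 0
  56 | 010100011011111000111010 | 0 | 1
  57 | 101000110111110001110101 | 1 | 1
  58 | 010001101111100011101011 | 0 | 0
  59 | 100011011111000111010110 | 1 | 0
  60 | 000110111110001110101100 | 0 | 0
  61 | 001101111100011101011000 | 0 | 1
  62 | 011011111000111010110001 | 0 | 1
  63 | 110111110001110101100011 | 1 | 0
  64 | 101111100011101011000110 | 1 | 0
  65 | 011111000111010110001100 | 0 | 0
  66 | 111110001110101100011000 | 1 | 0
  67 | 111100011101011000110000 | 1 | 1
  68 | 111000111010110001100001 | 1 | 0
  69 | 110001110101100011000010 | 1 | 1
  70 | 100011101011000110000101 | 1 | 1
  71 | 000111010110001100001011 | 0 | 0
  72 | 001110101100011000010110 | 0 | 1
  73 | 011101011000110000101101 | 0 | 1
  74 | 111010110001100001011011 | 1 | 1
  75 | 110101100011000010110111 | 1 | 1
  76 | 101011000110000101101111 | 1 | 0
  77 | 010110001100001011011110 | 0 | 0
  78 | 101100011000010110111100 | 1 | 1
  79 | 011000110000101101111001 | 0 | 0
  80 | 110001100001011011110010 | 1 | 1
  81 | 100011000010110111100101 | 1 | 1
  82 | 000110000101101111001011 | 0 | 0
  83 | 001100001011011110010110 | 0 | 1
  84 | 011000010110111100101101 | 0 | 1

0011101010001011110001101111001010100110010011010000001101010001101111100011101011000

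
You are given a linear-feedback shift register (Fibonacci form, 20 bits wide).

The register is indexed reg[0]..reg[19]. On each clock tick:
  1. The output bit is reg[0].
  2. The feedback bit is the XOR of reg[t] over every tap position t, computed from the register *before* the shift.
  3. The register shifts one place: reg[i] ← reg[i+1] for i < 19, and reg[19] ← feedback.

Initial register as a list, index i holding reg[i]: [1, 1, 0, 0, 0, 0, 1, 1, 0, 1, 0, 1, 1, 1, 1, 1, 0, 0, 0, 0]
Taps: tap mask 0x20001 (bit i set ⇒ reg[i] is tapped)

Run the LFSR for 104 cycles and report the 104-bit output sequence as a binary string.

11000011010111110000110110000101010110111010110111101000101011110011100110111101010110001000101010000101

k : reg_k → out_k, fb_k
0: 11000011010111110000 → 1, fb=1
1: 10000110101111100001 → 1, fb=1
2: 00001101011111000011 → 0, fb=0
3: 00011010111110000110 → 0, fb=1
4: 00110101111100001101 → 0, fb=1
5: 01101011111000011011 → 0, fb=0
6: 11010111110000110110 → 1, fb=0
7: 10101111100001101100 → 1, fb=0
8: 01011111000011011000 → 0, fb=0
9: 10111110000110110000 → 1, fb=1
10: 01111100001101100001 → 0, fb=0
11: 11111000011011000010 → 1, fb=1
12: 11110000110110000101 → 1, fb=0
13: 11100001101100001010 → 1, fb=1
14: 11000011011000010101 → 1, fb=0
15: 10000110110000101010 → 1, fb=1
16: 00001101100001010101 → 0, fb=1
17: 00011011000010101011 → 0, fb=0
18: 00110110000101010110 → 0, fb=1
19: 01101100001010101101 → 0, fb=1
20: 11011000010101011011 → 1, fb=1
21: 10110000101010110111 → 1, fb=0
22: 01100001010101101110 → 0, fb=1
23: 11000010101011011101 → 1, fb=0
24: 10000101010110111010 → 1, fb=1
25: 00001010101101110101 → 0, fb=1
26: 00010101011011101011 → 0, fb=0
27: 00101010110111010110 → 0, fb=1
28: 01010101101110101101 → 0, fb=1
29: 10101011011101011011 → 1, fb=1
30: 01010110111010110111 → 0, fb=1
31: 10101101110101101111 → 1, fb=0
32: 01011011101011011110 → 0, fb=1
33: 10110111010110111101 → 1, fb=0
34: 01101110101101111010 → 0, fb=0
35: 11011101011011110100 → 1, fb=0
36: 10111010110111101000 → 1, fb=1
37: 01110101101111010001 → 0, fb=0
38: 11101011011110100010 → 1, fb=1
39: 11010110111101000101 → 1, fb=0
40: 10101101111010001010 → 1, fb=1
41: 01011011110100010101 → 0, fb=1
42: 10110111101000101011 → 1, fb=1
43: 01101111010001010111 → 0, fb=1
44: 11011110100010101111 → 1, fb=0
45: 10111101000101011110 → 1, fb=0
46: 01111010001010111100 → 0, fb=1
47: 11110100010101111001 → 1, fb=1
48: 11101000101011110011 → 1, fb=1
49: 11010001010111100111 → 1, fb=0
50: 10100010101111001110 → 1, fb=0
51: 01000101011110011100 → 0, fb=1
52: 10001010111100111001 → 1, fb=1
53: 00010101111001110011 → 0, fb=0
54: 00101011110011100110 → 0, fb=1
55: 01010111100111001101 → 0, fb=1
56: 10101111001110011011 → 1, fb=1
57: 01011110011100110111 → 0, fb=1
58: 10111100111001101111 → 1, fb=0
59: 01111001110011011110 → 0, fb=1
60: 11110011100110111101 → 1, fb=0
61: 11100111001101111010 → 1, fb=1
62: 11001110011011110101 → 1, fb=0
63: 10011100110111101010 → 1, fb=1
64: 00111001101111010101 → 0, fb=1
65: 01110011011110101011 → 0, fb=0
66: 11100110111101010110 → 1, fb=0
67: 11001101111010101100 → 1, fb=0
68: 10011011110101011000 → 1, fb=1
69: 00110111101010110001 → 0, fb=0
70: 01101111010101100010 → 0, fb=0
71: 11011110101011000100 → 1, fb=0
72: 10111101010110001000 → 1, fb=1
73: 01111010101100010001 → 0, fb=0
74: 11110101011000100010 → 1, fb=1
75: 11101010110001000101 → 1, fb=0
76: 11010101100010001010 → 1, fb=1
77: 10101011000100010101 → 1, fb=0
78: 01010110001000101010 → 0, fb=0
79: 10101100010001010100 → 1, fb=0
80: 01011000100010101000 → 0, fb=0
81: 10110001000101010000 → 1, fb=1
82: 01100010001010100001 → 0, fb=0
83: 11000100010101000010 → 1, fb=1
84: 10001000101010000101 → 1, fb=0
85: 00010001010100001010 → 0, fb=0
86: 00100010101000010100 → 0, fb=1
87: 01000101010000101001 → 0, fb=0
88: 10001010100001010010 → 1, fb=1
89: 00010101000010100101 → 0, fb=1
90: 00101010000101001011 → 0, fb=0
91: 01010100001010010110 → 0, fb=1
92: 10101000010100101101 → 1, fb=0
93: 01010000101001011010 → 0, fb=0
94: 10100001010010110100 → 1, fb=0
95: 01000010100101101000 → 0, fb=0
96: 10000101001011010000 → 1, fb=1
97: 00001010010110100001 → 0, fb=0
98: 00010100101101000010 → 0, fb=0
99: 00101001011010000100 → 0, fb=1
100: 01010010110100001001 → 0, fb=0
101: 10100101101000010010 → 1, fb=1
102: 01001011010000100101 → 0, fb=1
103: 10010110100001001011 → 1, fb=1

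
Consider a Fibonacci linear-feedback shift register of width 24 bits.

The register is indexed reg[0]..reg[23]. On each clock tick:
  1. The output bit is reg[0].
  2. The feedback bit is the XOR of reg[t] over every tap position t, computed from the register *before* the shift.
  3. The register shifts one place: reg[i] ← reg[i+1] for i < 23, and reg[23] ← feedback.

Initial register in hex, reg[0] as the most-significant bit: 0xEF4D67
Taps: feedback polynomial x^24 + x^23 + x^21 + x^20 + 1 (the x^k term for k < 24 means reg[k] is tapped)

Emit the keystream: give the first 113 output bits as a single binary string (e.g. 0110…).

11101111010011010110011110111101110011111011001101000001010111101111110111000110101111001100111101101001111010100

k : reg_k → out_k, fb_k
0: 111011110100110101100111 → 1, fb=1
1: 110111101001101011001111 → 1, fb=0
2: 101111010011010110011110 → 1, fb=1
3: 011110100110101100111101 → 0, fb=1
4: 111101001101011001111011 → 1, fb=1
5: 111010011010110011110111 → 1, fb=1
6: 110100110101100111101111 → 1, fb=0
7: 101001101011001111011110 → 1, fb=1
8: 010011010110011110111101 → 0, fb=1
9: 100110101100111101111011 → 1, fb=1
10: 001101011001111011110111 → 0, fb=0
11: 011010110011110111101110 → 0, fb=0
12: 110101100111101111011100 → 1, fb=1
13: 101011001111011110111001 → 1, fb=1
14: 010110011110111101110011 → 0, fb=1
15: 101100111101111011100111 → 1, fb=1
16: 011001111011110111001111 → 0, fb=1
17: 110011110111101110011111 → 1, fb=0
18: 100111101111011100111110 → 1, fb=1
19: 001111011110111001111101 → 0, fb=1
20: 011110111101110011111011 → 0, fb=0
21: 111101111011100111110110 → 1, fb=0
22: 111011110111001111101100 → 1, fb=1
23: 110111101110011111011001 → 1, fb=1
24: 101111011100111110110011 → 1, fb=0
25: 011110111001111101100110 → 0, fb=1
26: 111101110011111011001101 → 1, fb=0
27: 111011100111110110011010 → 1, fb=0
28: 110111001111101100110100 → 1, fb=0
29: 101110011111011001101000 → 1, fb=0
30: 011100111110110011010000 → 0, fb=0
31: 111001111101100110100000 → 1, fb=1
32: 110011111011001101000001 → 1, fb=0
33: 100111110110011010000010 → 1, fb=1
34: 001111101100110100000101 → 0, fb=0
35: 011111011001101000001010 → 0, fb=1
36: 111110110011010000010101 → 1, fb=1
37: 111101100110100000101011 → 1, fb=1
38: 111011001101000001010111 → 1, fb=1
39: 110110011010000010101111 → 1, fb=0
40: 101100110100000101011110 → 1, fb=1
41: 011001101000001010111101 → 0, fb=1
42: 110011010000010101111011 → 1, fb=1
43: 100110100000101011110111 → 1, fb=1
44: 001101000001010111101111 → 0, fb=1
45: 011010000010101111011111 → 0, fb=1
46: 110100000101011110111111 → 1, fb=0
47: 101000001010111101111110 → 1, fb=1
48: 010000010101111011111101 → 0, fb=1
49: 100000101011110111111011 → 1, fb=1
50: 000001010111101111110111 → 0, fb=0
51: 000010101111011111101110 → 0, fb=0
52: 000101011110111111011100 → 0, fb=0
53: 001010111101111110111000 → 0, fb=1
54: 010101111011111101110001 → 0, fb=1
55: 101011110111111011100011 → 1, fb=0
56: 010111101111110111000110 → 0, fb=1
57: 101111011111101110001101 → 1, fb=0
58: 011110111111011100011010 → 0, fb=1
59: 111101111110111000110101 → 1, fb=1
60: 111011111101110001101011 → 1, fb=1
61: 110111111011100011010111 → 1, fb=1
62: 101111110111000110101111 → 1, fb=0
63: 011111101110001101011110 → 0, fb=0
64: 111111011100011010111100 → 1, fb=1
65: 111110111000110101111001 → 1, fb=1
66: 111101110001101011110011 → 1, fb=0
67: 111011100011010111100110 → 1, fb=0
68: 110111000110101111001100 → 1, fb=1
69: 101110001101011110011001 → 1, fb=1
70: 011100011010111100110011 → 0, fb=1
71: 111000110101111001100111 → 1, fb=1
72: 110001101011110011001111 → 1, fb=0
73: 100011010111100110011110 → 1, fb=1
74: 000110101111001100111101 → 0, fb=1
75: 001101011110011001111011 → 0, fb=0
76: 011010111100110011110110 → 0, fb=1
77: 110101111001100111101101 → 1, fb=0
78: 101011110011001111011010 → 1, fb=0
79: 010111100110011110110100 → 0, fb=1
80: 101111001100111101101001 → 1, fb=1
81: 011110011001111011010011 → 0, fb=1
82: 111100110011110110100111 → 1, fb=1
83: 111001100111101101001111 → 1, fb=0
84: 110011001111011010011110 → 1, fb=1
85: 100110011110110100111101 → 1, fb=0
86: 001100111101101001111010 → 0, fb=1
87: 011001111011010011110101 → 0, fb=0
88: 110011110110100111101010 → 1, fb=0
89: 100111101101001111010100 → 1, fb=0
90: 001111011010011110101000 → 0, fb=1
91: 011110110100111101010001 → 0, fb=1
92: 111101101001111010100011 → 1, fb=0
93: 111011010011110101000110 → 1, fb=0
94: 110110100111101010001100 → 1, fb=1
95: 101101001111010100011001 → 1, fb=1
96: 011010011110101000110011 → 0, fb=1
97: 110100111101010001100111 → 1, fb=1
98: 101001111010100011001111 → 1, fb=0
99: 010011110101000110011110 → 0, fb=0
100: 100111101010001100111100 → 1, fb=1
101: 001111010100011001111001 → 0, fb=0
102: 011110101000110011110010 → 0, fb=0
103: 111101010001100111100100 → 1, fb=0
104: 111010100011001111001000 → 1, fb=0
105: 110101000110011110010000 → 1, fb=1
106: 101010001100111100100001 → 1, fb=0
107: 010100011001111001000010 → 0, fb=0
108: 101000110011110010000100 → 1, fb=0
109: 010001100111100100001000 → 0, fb=1
110: 100011001111001000010001 → 1, fb=0
111: 000110011110010000100010 → 0, fb=0
112: 001100111100100001000100 → 0, fb=1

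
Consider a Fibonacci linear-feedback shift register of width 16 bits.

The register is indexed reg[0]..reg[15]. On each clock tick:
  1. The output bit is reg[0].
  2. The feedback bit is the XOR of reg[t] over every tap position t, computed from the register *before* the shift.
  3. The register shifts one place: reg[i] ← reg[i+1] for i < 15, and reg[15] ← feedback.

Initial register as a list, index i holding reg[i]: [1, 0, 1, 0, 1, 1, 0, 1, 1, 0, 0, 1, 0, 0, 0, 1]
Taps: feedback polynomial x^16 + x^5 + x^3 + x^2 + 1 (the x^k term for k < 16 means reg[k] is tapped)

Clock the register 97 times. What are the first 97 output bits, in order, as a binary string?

step | reg (before) | out | fb
   0 | 1010110110010001 | 1 | 1
   1 | 0101101100100011 | 0 | 1
   2 | 1011011001000111 | 1 | 0
   3 | 0110110010001110 | 0 | 0
   4 | 1101100100011100 | 1 | 0
   5 | 1011001000111000 | 1 | 1
   6 | 0110010001110001 | 0 | 0
   7 | 1100100011100010 | 1 | 1
   8 | 1001000111000101 | 1 | 0
   9 | 0010001110001010 | 0 | 1
  10 | 0100011100010101 | 0 | 1
  11 | 1000111000101011 | 1 | 0
  12 | 0001110001010110 | 0 | 0
  13 | 0011100010101100 | 0 | 0
  14 | 0111000101011000 | 0 | 0
  15 | 1110001010110000 | 1 | 0
  16 | 1100010101100000 | 1 | 0
  17 | 1000101011000000 | 1 | 1
  18 | 0001010110000001 | 0 | 0
  19 | 0010101100000010 | 0 | 1
  20 | 0101011000000101 | 0 | 0
  21 | 1010110000001010 | 1 | 1
  22 | 0101100000010101 | 0 | 1
  23 | 1011000000101011 | 1 | 1
  24 | 0110000001010111 | 0 | 1
  25 | 1100000010101111 | 1 | 1
  26 | 1000000101011111 | 1 | 1
  27 | 0000001010111111 | 0 | 0
  28 | 0000010101111110 | 0 | 1
  29 | 0000101011111101 | 0 | 0
  30 | 0001010111111010 | 0 | 0
  31 | 0010101111110100 | 0 | 1
  32 | 0101011111101001 | 0 | 0
  33 | 1010111111010010 | 1 | 1
  34 | 0101111110100101 | 0 | 0
  35 | 1011111101001010 | 1 | 0
  36 | 0111111010010100 | 0 | 1
  37 | 1111110100101001 | 1 | 0
  38 | 1111101001010010 | 1 | 1
  39 | 1111010010100101 | 1 | 0
  40 | 1110100101001010 | 1 | 0
  41 | 1101001010010100 | 1 | 0
  42 | 1010010100101000 | 1 | 1
  43 | 0100101001010001 | 0 | 0
  44 | 1001010010100010 | 1 | 1
  45 | 0010100101000101 | 0 | 1
  46 | 0101001010001011 | 0 | 1
  47 | 1010010100010111 | 1 | 1
  48 | 0100101000101111 | 0 | 0
  49 | 1001010001011110 | 1 | 1
  50 | 0010100010111101 | 0 | 1
  51 | 0101000101111011 | 0 | 1
  52 | 1010001011110111 | 1 | 0
  53 | 0100010111101110 | 0 | 1
  54 | 1000101111011101 | 1 | 1
  55 | 0001011110111011 | 0 | 0
  56 | 0010111101110110 | 0 | 0
  57 | 0101111011101100 | 0 | 0
  58 | 1011110111011000 | 1 | 0
  59 | 0111101110110000 | 0 | 0
  60 | 1111011101100000 | 1 | 0
  61 | 1110111011000000 | 1 | 1
  62 | 1101110110000001 | 1 | 1
  63 | 1011101100000011 | 1 | 1
  64 | 0111011000000111 | 0 | 1
  65 | 1110110000001111 | 1 | 1
  66 | 1101100000011111 | 1 | 0
  67 | 1011000000111110 | 1 | 1
  68 | 0110000001111101 | 0 | 1
  69 | 1100000011111011 | 1 | 1
  70 | 1000000111110111 | 1 | 1
  71 | 0000001111101111 | 0 | 0
  72 | 0000011111011110 | 0 | 1
  73 | 0000111110111101 | 0 | 1
  74 | 0001111101111011 | 0 | 0
  75 | 0011111011110110 | 0 | 1
  76 | 0111110111101101 | 0 | 1
  77 | 1111101111011011 | 1 | 1
  78 | 1111011110110111 | 1 | 0
  79 | 1110111101101110 | 1 | 1
  80 | 1101111011011101 | 1 | 1
  81 | 1011110110111011 | 1 | 0
  82 | 0111101101110110 | 0 | 0
  83 | 1111011011101100 | 1 | 0
  84 | 1110110111011000 | 1 | 1
  85 | 1101101110110001 | 1 | 0
  86 | 1011011101100010 | 1 | 0
  87 | 0110111011000100 | 0 | 0
  88 | 1101110110001000 | 1 | 1
  89 | 1011101100010001 | 1 | 1
  90 | 0111011000100011 | 0 | 1
  91 | 1110110001000111 | 1 | 1
  92 | 1101100010001111 | 1 | 0
  93 | 1011000100011110 | 1 | 1
  94 | 0110001000111101 | 0 | 1
  95 | 1100010001111011 | 1 | 0
  96 | 1000100011110110 | 1 | 1

1010110110010001110001010110000001010111111010010100101000101111011101100000011111011110110111011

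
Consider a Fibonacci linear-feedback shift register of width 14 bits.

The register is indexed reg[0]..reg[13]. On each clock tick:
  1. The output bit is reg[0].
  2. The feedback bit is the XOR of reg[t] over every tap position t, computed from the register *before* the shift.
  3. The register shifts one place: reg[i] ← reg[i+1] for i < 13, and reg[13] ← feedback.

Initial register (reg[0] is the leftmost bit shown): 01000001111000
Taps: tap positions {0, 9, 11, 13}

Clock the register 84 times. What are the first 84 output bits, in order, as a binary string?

010000011110001110110111011011111001110010001101001010111110010111010010011100110010

tick  register→output (feedback)
  0  01000001111000→0 (1)
  1  10000011110001→1 (1)
  2  00000111100011→0 (1)
  3  00001111000111→0 (0)
  4  00011110001110→0 (1)
  5  00111100011101→0 (1)
  6  01111000111011→0 (0)
  7  11110001110110→1 (1)
  8  11100011101101→1 (1)
  9  11000111011011→1 (1)
 10  10001110110111→1 (0)
 11  00011101101110→0 (1)
 12  00111011011101→0 (1)
 13  01110110111011→0 (0)
 14  11101101110110→1 (1)
 15  11011011101101→1 (1)
 16  10110111011011→1 (1)
 17  01101110110111→0 (1)
 18  11011101101111→1 (1)
 19  10111011011111→1 (0)
 20  01110110111110→0 (0)
 21  11101101111100→1 (1)
 22  11011011111001→1 (1)
 23  10110111110011→1 (1)
 24  01101111100111→0 (0)
 25  11011111001110→1 (0)
 26  10111110011100→1 (1)
 27  01111100111001→0 (0)
 28  11111001110010→1 (0)
 29  11110011100100→1 (0)
 30  11100111001000→1 (1)
 31  11001110010001→1 (1)
 32  10011100100011→1 (0)
 33  00111001000110→0 (1)
 34  01110010001101→0 (0)
 35  11100100011010→1 (0)
 36  11001000110100→1 (1)
 37  10010001101001→1 (0)
 38  00100011010010→0 (1)
 39  01000110100101→0 (0)
 40  10001101001010→1 (1)
 41  00011010010101→0 (1)
 42  00110100101011→0 (1)
 43  01101001010111→0 (1)
 44  11010010101111→1 (1)
 45  10100101011111→1 (0)
 46  01001010111110→0 (0)
 47  10010101111100→1 (1)
 48  00101011111001→0 (0)
 49  01010111110010→0 (1)
 50  10101111100101→1 (1)
 51  01011111001011→0 (1)
 52  10111110010111→1 (0)
 53  01111100101110→0 (1)
 54  11111001011101→1 (0)
 55  11110010111010→1 (0)
 56  11100101110100→1 (1)
 57  11001011101001→1 (0)
 58  10010111010010→1 (0)
 59  00101110100100→0 (1)
 60  01011101001001→0 (1)
 61  10111010010011→1 (1)
 62  01110100100111→0 (0)
 63  11101001001110→1 (0)
 64  11010010011100→1 (1)
 65  10100100111001→1 (1)
 66  01001001110011→0 (0)
 67  10010011100110→1 (0)
 68  00100111001100→0 (1)
 69  01001110011001→0 (0)
 70  10011100110010→1 (0)
 71  00111001100100→0 (1)
 72  01110011001001→0 (1)
 73  11100110010011→1 (1)
 74  11001100100111→1 (1)
 75  10011001001111→1 (1)
 76  00110010011111→0 (1)
 77  01100100111111→0 (1)
 78  11001001111111→1 (0)
 79  10010011111110→1 (1)
 80  00100111111101→0 (1)
 81  01001111111011→0 (0)
 82  10011111110110→1 (1)
 83  00111111101101→0 (0)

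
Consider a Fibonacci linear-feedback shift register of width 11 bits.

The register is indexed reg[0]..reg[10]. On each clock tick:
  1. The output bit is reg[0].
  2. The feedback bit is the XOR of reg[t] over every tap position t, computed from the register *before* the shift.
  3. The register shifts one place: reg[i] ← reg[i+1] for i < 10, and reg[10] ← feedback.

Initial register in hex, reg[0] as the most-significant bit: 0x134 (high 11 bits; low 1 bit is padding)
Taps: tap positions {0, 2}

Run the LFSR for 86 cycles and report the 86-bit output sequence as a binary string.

00010011010010111100110010011111110111000001010110001000011101010011010000111100100110

tick  register→output (feedback)
  0  00010011010→0 (0)
  1  00100110100→0 (1)
  2  01001101001→0 (0)
  3  10011010010→1 (1)
  4  00110100101→0 (1)
  5  01101001011→0 (1)
  6  11010010111→1 (1)
  7  10100101111→1 (0)
  8  01001011110→0 (0)
  9  10010111100→1 (1)
 10  00101111001→0 (1)
 11  01011110011→0 (0)
 12  10111100110→1 (0)
 13  01111001100→0 (1)
 14  11110011001→1 (0)
 15  11100110010→1 (0)
 16  11001100100→1 (1)
 17  10011001001→1 (1)
 18  00110010011→0 (1)
 19  01100100111→0 (1)
 20  11001001111→1 (1)
 21  10010011111→1 (1)
 22  00100111111→0 (1)
 23  01001111111→0 (0)
 24  10011111110→1 (1)
 25  00111111101→0 (1)
 26  01111111011→0 (1)
 27  11111110111→1 (0)
 28  11111101110→1 (0)
 29  11111011100→1 (0)
 30  11110111000→1 (0)
 31  11101110000→1 (0)
 32  11011100000→1 (1)
 33  10111000001→1 (0)
 34  01110000010→0 (1)
 35  11100000101→1 (0)
 36  11000001010→1 (1)
 37  10000010101→1 (1)
 38  00000101011→0 (0)
 39  00001010110→0 (0)
 40  00010101100→0 (0)
 41  00101011000→0 (1)
 42  01010110001→0 (0)
 43  10101100010→1 (0)
 44  01011000100→0 (0)
 45  10110001000→1 (0)
 46  01100010000→0 (1)
 47  11000100001→1 (1)
 48  10001000011→1 (1)
 49  00010000111→0 (0)
 50  00100001110→0 (1)
 51  01000011101→0 (0)
 52  10000111010→1 (1)
 53  00001110101→0 (0)
 54  00011101010→0 (0)
 55  00111010100→0 (1)
 56  01110101001→0 (1)
 57  11101010011→1 (0)
 58  11010100110→1 (1)
 59  10101001101→1 (0)
 60  01010011010→0 (0)
 61  10100110100→1 (0)
 62  01001101000→0 (0)
 63  10011010000→1 (1)
 64  00110100001→0 (1)
 65  01101000011→0 (1)
 66  11010000111→1 (1)
 67  10100001111→1 (0)
 68  01000011110→0 (0)
 69  10000111100→1 (1)
 70  00001111001→0 (0)
 71  00011110010→0 (0)
 72  00111100100→0 (1)
 73  01111001001→0 (1)
 74  11110010011→1 (0)
 75  11100100110→1 (0)
 76  11001001100→1 (1)
 77  10010011001→1 (1)
 78  00100110011→0 (1)
 79  01001100111→0 (0)
 80  10011001110→1 (1)
 81  00110011101→0 (1)
 82  01100111011→0 (1)
 83  11001110111→1 (1)
 84  10011101111→1 (1)
 85  00111011111→0 (1)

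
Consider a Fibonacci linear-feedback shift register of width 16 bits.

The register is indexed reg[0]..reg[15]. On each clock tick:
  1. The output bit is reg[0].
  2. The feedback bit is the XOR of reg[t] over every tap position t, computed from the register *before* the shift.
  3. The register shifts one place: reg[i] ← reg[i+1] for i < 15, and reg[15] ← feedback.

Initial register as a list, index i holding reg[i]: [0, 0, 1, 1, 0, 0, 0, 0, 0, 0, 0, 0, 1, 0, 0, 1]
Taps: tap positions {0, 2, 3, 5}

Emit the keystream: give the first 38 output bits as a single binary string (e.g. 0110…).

00110000000010010111000101001001000101

step | reg (before) | out | fb
   0 | 0011000000001001 | 0 | 0
   1 | 0110000000010010 | 0 | 1
   2 | 1100000000100101 | 1 | 1
   3 | 1000000001001011 | 1 | 1
   4 | 0000000010010111 | 0 | 0
   5 | 0000000100101110 | 0 | 0
   6 | 0000001001011100 | 0 | 0
   7 | 0000010010111000 | 0 | 1
   8 | 0000100101110001 | 0 | 0
   9 | 0001001011100010 | 0 | 1
  10 | 0010010111000101 | 0 | 0
  11 | 0100101110001010 | 0 | 0
  12 | 1001011100010100 | 1 | 1
  13 | 0010111000101001 | 0 | 0
  14 | 0101110001010010 | 0 | 0
  15 | 1011100010100100 | 1 | 1
  16 | 0111000101001001 | 0 | 0
  17 | 1110001010010010 | 1 | 0
  18 | 1100010100100100 | 1 | 0
  19 | 1000101001001000 | 1 | 1
  20 | 0001010010010001 | 0 | 0
  21 | 0010100100100010 | 0 | 1
  22 | 0101001001000101 | 0 | 1
  23 | 1010010010001011 | 1 | 1
  24 | 0100100100010111 | 0 | 0
  25 | 1001001000101110 | 1 | 0
  26 | 0010010001011100 | 0 | 0
  27 | 0100100010111000 | 0 | 0
  28 | 1001000101110000 | 1 | 0
  29 | 0010001011100000 | 0 | 1
  30 | 0100010111000001 | 0 | 1
  31 | 1000101110000011 | 1 | 1
  32 | 0001011100000111 | 0 | 0
  33 | 0010111000001110 | 0 | 0
  34 | 0101110000011100 | 0 | 0
  35 | 1011100000111000 | 1 | 1
  36 | 0111000001110001 | 0 | 0
  37 | 1110000011100010 | 1 | 0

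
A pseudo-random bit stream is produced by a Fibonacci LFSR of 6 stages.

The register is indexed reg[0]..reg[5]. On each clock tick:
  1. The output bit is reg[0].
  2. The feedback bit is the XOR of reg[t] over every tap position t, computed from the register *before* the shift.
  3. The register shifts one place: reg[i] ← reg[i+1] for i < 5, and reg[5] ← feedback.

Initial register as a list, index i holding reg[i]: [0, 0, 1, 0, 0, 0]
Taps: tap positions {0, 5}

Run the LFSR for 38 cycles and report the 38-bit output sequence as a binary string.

00100000111111010101100110111011010010

tick  register→output (feedback)
  0  001000→0 (0)
  1  010000→0 (0)
  2  100000→1 (1)
  3  000001→0 (1)
  4  000011→0 (1)
  5  000111→0 (1)
  6  001111→0 (1)
  7  011111→0 (1)
  8  111111→1 (0)
  9  111110→1 (1)
 10  111101→1 (0)
 11  111010→1 (1)
 12  110101→1 (0)
 13  101010→1 (1)
 14  010101→0 (1)
 15  101011→1 (0)
 16  010110→0 (0)
 17  101100→1 (1)
 18  011001→0 (1)
 19  110011→1 (0)
 20  100110→1 (1)
 21  001101→0 (1)
 22  011011→0 (1)
 23  110111→1 (0)
 24  101110→1 (1)
 25  011101→0 (1)
 26  111011→1 (0)
 27  110110→1 (1)
 28  101101→1 (0)
 29  011010→0 (0)
 30  110100→1 (1)
 31  101001→1 (0)
 32  010010→0 (0)
 33  100100→1 (1)
 34  001001→0 (1)
 35  010011→0 (1)
 36  100111→1 (0)
 37  001110→0 (0)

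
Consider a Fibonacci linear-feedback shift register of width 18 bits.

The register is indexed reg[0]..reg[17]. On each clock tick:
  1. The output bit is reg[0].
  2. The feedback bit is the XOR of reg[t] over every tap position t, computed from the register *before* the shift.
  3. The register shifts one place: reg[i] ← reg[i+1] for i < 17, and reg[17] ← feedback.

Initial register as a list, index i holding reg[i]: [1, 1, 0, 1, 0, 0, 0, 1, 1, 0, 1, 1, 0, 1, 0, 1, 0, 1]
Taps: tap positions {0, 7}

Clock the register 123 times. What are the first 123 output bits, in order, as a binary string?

110100011011010101000010110001010000100000010000010000000000110000010001100000010011010001000110110001011100100100001000010

k : reg_k → out_k, fb_k
0: 110100011011010101 → 1, fb=0
1: 101000110110101010 → 1, fb=0
2: 010001101101010100 → 0, fb=0
3: 100011011010101000 → 1, fb=0
4: 000110110101010000 → 0, fb=1
5: 001101101010100001 → 0, fb=0
6: 011011010101000010 → 0, fb=1
7: 110110101010000101 → 1, fb=1
8: 101101010100001011 → 1, fb=0
9: 011010101000010110 → 0, fb=0
10: 110101010000101100 → 1, fb=0
11: 101010100001011000 → 1, fb=1
12: 010101000010110001 → 0, fb=0
13: 101010000101100010 → 1, fb=1
14: 010100001011000101 → 0, fb=0
15: 101000010110001010 → 1, fb=0
16: 010000101100010100 → 0, fb=0
17: 100001011000101000 → 1, fb=0
18: 000010110001010000 → 0, fb=1
19: 000101100010100001 → 0, fb=0
20: 001011000101000010 → 0, fb=0
21: 010110001010000100 → 0, fb=0
22: 101100010100001000 → 1, fb=0
23: 011000101000010000 → 0, fb=0
24: 110001010000100000 → 1, fb=0
25: 100010100001000000 → 1, fb=1
26: 000101000010000001 → 0, fb=0
27: 001010000100000010 → 0, fb=0
28: 010100001000000100 → 0, fb=0
29: 101000010000001000 → 1, fb=0
30: 010000100000010000 → 0, fb=0
31: 100001000000100000 → 1, fb=1
32: 000010000001000001 → 0, fb=0
33: 000100000010000010 → 0, fb=0
34: 001000000100000100 → 0, fb=0
35: 010000001000001000 → 0, fb=0
36: 100000010000010000 → 1, fb=0
37: 000000100000100000 → 0, fb=0
38: 000001000001000000 → 0, fb=0
39: 000010000010000000 → 0, fb=0
40: 000100000100000000 → 0, fb=0
41: 001000001000000000 → 0, fb=0
42: 010000010000000000 → 0, fb=1
43: 100000100000000001 → 1, fb=1
44: 000001000000000011 → 0, fb=0
45: 000010000000000110 → 0, fb=0
46: 000100000000001100 → 0, fb=0
47: 001000000000011000 → 0, fb=0
48: 010000000000110000 → 0, fb=0
49: 100000000001100000 → 1, fb=1
50: 000000000011000001 → 0, fb=0
51: 000000000110000010 → 0, fb=0
52: 000000001100000100 → 0, fb=0
53: 000000011000001000 → 0, fb=1
54: 000000110000010001 → 0, fb=1
55: 000001100000100011 → 0, fb=0
56: 000011000001000110 → 0, fb=0
57: 000110000010001100 → 0, fb=0
58: 001100000100011000 → 0, fb=0
59: 011000001000110000 → 0, fb=0
60: 110000010001100000 → 1, fb=0
61: 100000100011000000 → 1, fb=1
62: 000001000110000001 → 0, fb=0
63: 000010001100000010 → 0, fb=0
64: 000100011000000100 → 0, fb=1
65: 001000110000001001 → 0, fb=1
66: 010001100000010011 → 0, fb=0
67: 100011000000100110 → 1, fb=1
68: 000110000001001101 → 0, fb=0
69: 001100000010011010 → 0, fb=0
70: 011000000100110100 → 0, fb=0
71: 110000001001101000 → 1, fb=1
72: 100000010011010001 → 1, fb=0
73: 000000100110100010 → 0, fb=0
74: 000001001101000100 → 0, fb=0
75: 000010011010001000 → 0, fb=1
76: 000100110100010001 → 0, fb=1
77: 001001101000100011 → 0, fb=0
78: 010011010001000110 → 0, fb=1
79: 100110100010001101 → 1, fb=1
80: 001101000100011011 → 0, fb=0
81: 011010001000110110 → 0, fb=0
82: 110100010001101100 → 1, fb=0
83: 101000100011011000 → 1, fb=1
84: 010001000110110001 → 0, fb=0
85: 100010001101100010 → 1, fb=1
86: 000100011011000101 → 0, fb=1
87: 001000110110001011 → 0, fb=1
88: 010001101100010111 → 0, fb=0
89: 100011011000101110 → 1, fb=0
90: 000110110001011100 → 0, fb=1
91: 001101100010111001 → 0, fb=0
92: 011011000101110010 → 0, fb=0
93: 110110001011100100 → 1, fb=1
94: 101100010111001001 → 1, fb=0
95: 011000101110010010 → 0, fb=0
96: 110001011100100100 → 1, fb=0
97: 100010111001001000 → 1, fb=0
98: 000101110010010000 → 0, fb=1
99: 001011100100100001 → 0, fb=0
100: 010111001001000010 → 0, fb=0
101: 101110010010000100 → 1, fb=0
102: 011100100100001000 → 0, fb=0
103: 111001001000010000 → 1, fb=1
104: 110010010000100001 → 1, fb=0
105: 100100100001000010 → 1, fb=1
106: 001001000010000101 → 0, fb=0
107: 010010000100001010 → 0, fb=0
108: 100100001000010100 → 1, fb=1
109: 001000010000101001 → 0, fb=1
110: 010000100001010011 → 0, fb=0
111: 100001000010100110 → 1, fb=1
112: 000010000101001101 → 0, fb=0
113: 000100001010011010 → 0, fb=0
114: 001000010100110100 → 0, fb=1
115: 010000101001101001 → 0, fb=0
116: 100001010011010010 → 1, fb=0
117: 000010100110100100 → 0, fb=0
118: 000101001101001000 → 0, fb=0
119: 001010011010010000 → 0, fb=1
120: 010100110100100001 → 0, fb=1
121: 101001101001000011 → 1, fb=1
122: 010011010010000111 → 0, fb=1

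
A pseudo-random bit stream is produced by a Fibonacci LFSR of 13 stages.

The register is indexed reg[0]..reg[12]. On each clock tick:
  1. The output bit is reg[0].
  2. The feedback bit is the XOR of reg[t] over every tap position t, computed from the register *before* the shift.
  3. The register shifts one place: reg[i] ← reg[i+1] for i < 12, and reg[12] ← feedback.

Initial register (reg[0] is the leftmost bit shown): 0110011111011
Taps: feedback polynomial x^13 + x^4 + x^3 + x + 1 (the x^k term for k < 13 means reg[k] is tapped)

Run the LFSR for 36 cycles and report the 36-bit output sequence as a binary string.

011001111101111101011011011101000000

k : reg_k → out_k, fb_k
0: 0110011111011 → 0, fb=1
1: 1100111110111 → 1, fb=1
2: 1001111101111 → 1, fb=1
3: 0011111011111 → 0, fb=0
4: 0111110111110 → 0, fb=1
5: 1111101111101 → 1, fb=0
6: 1111011111010 → 1, fb=1
7: 1110111110101 → 1, fb=1
8: 1101111101011 → 1, fb=0
9: 1011111010110 → 1, fb=1
10: 0111110101101 → 0, fb=1
11: 1111101011011 → 1, fb=0
12: 1111010110110 → 1, fb=1
13: 1110101101101 → 1, fb=1
14: 1101011011011 → 1, fb=1
15: 1010110110111 → 1, fb=0
16: 0101101101110 → 0, fb=1
17: 1011011011101 → 1, fb=0
18: 0110110111010 → 0, fb=0
19: 1101101110100 → 1, fb=0
20: 1011011101000 → 1, fb=0
21: 0110111010000 → 0, fb=0
22: 1101110100000 → 1, fb=0
23: 1011101000000 → 1, fb=1
24: 0111010000001 → 0, fb=0
25: 1110100000010 → 1, fb=1
26: 1101000000101 → 1, fb=1
27: 1010000001011 → 1, fb=1
28: 0100000010111 → 0, fb=1
29: 1000000101111 → 1, fb=1
30: 0000001011111 → 0, fb=0
31: 0000010111110 → 0, fb=0
32: 0000101111100 → 0, fb=1
33: 0001011111001 → 0, fb=1
34: 0010111110011 → 0, fb=1
35: 0101111100111 → 0, fb=1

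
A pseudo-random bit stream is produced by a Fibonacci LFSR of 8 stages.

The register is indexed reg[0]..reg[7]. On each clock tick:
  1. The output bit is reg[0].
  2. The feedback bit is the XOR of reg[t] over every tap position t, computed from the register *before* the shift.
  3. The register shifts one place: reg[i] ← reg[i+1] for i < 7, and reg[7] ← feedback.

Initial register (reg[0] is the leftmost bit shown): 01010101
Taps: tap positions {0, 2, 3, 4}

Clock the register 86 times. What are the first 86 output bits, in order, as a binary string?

step | reg (before) | out | fb
   0 | 01010101 | 0 | 1
   1 | 10101011 | 1 | 1
   2 | 01010111 | 0 | 1
   3 | 10101111 | 1 | 1
   4 | 01011111 | 0 | 0
   5 | 10111110 | 1 | 0
   6 | 01111100 | 0 | 1
   7 | 11111001 | 1 | 0
   8 | 11110010 | 1 | 1
   9 | 11100101 | 1 | 0
  10 | 11001010 | 1 | 0
  11 | 10010100 | 1 | 0
  12 | 00101000 | 0 | 0
  13 | 01010000 | 0 | 1
  14 | 10100001 | 1 | 0
  15 | 01000010 | 0 | 0
  16 | 10000100 | 1 | 1
  17 | 00001001 | 0 | 1
  18 | 00010011 | 0 | 1
  19 | 00100111 | 0 | 1
  20 | 01001111 | 0 | 1
  21 | 10011111 | 1 | 1
  22 | 00111111 | 0 | 1
  23 | 01111111 | 0 | 1
  24 | 11111111 | 1 | 0
  25 | 11111110 | 1 | 0
  26 | 11111100 | 1 | 0
  27 | 11111000 | 1 | 0
  28 | 11110000 | 1 | 1
  29 | 11100001 | 1 | 0
  30 | 11000010 | 1 | 1
  31 | 10000101 | 1 | 1
  32 | 00001011 | 0 | 1
  33 | 00010111 | 0 | 1
  34 | 00101111 | 0 | 0
  35 | 01011110 | 0 | 0
  36 | 10111100 | 1 | 0
  37 | 01111000 | 0 | 1
  38 | 11110001 | 1 | 1
  39 | 11100011 | 1 | 0
  40 | 11000110 | 1 | 1
  41 | 10001101 | 1 | 0
  42 | 00011010 | 0 | 0
  43 | 00110100 | 0 | 0
  44 | 01101000 | 0 | 0
  45 | 11010000 | 1 | 0
  46 | 10100000 | 1 | 0
  47 | 01000000 | 0 | 0
  48 | 10000000 | 1 | 1
  49 | 00000001 | 0 | 0
  50 | 00000010 | 0 | 0
  51 | 00000100 | 0 | 0
  52 | 00001000 | 0 | 1
  53 | 00010001 | 0 | 1
  54 | 00100011 | 0 | 1
  55 | 01000111 | 0 | 0
  56 | 10001110 | 1 | 0
  57 | 00011100 | 0 | 0
  58 | 00111000 | 0 | 1
  59 | 01110001 | 0 | 0
  60 | 11100010 | 1 | 0
  61 | 11000100 | 1 | 1
  62 | 10001001 | 1 | 0
  63 | 00010010 | 0 | 1
  64 | 00100101 | 0 | 1
  65 | 01001011 | 0 | 1
  66 | 10010111 | 1 | 0
  67 | 00101110 | 0 | 0
  68 | 01011100 | 0 | 0
  69 | 10111000 | 1 | 0
  70 | 01110000 | 0 | 0
  71 | 11100000 | 1 | 0
  72 | 11000000 | 1 | 1
  73 | 10000001 | 1 | 1
  74 | 00000011 | 0 | 0
  75 | 00000110 | 0 | 0
  76 | 00001100 | 0 | 1
  77 | 00011001 | 0 | 0
  78 | 00110010 | 0 | 0
  79 | 01100100 | 0 | 1
  80 | 11001001 | 1 | 0
  81 | 10010010 | 1 | 0
  82 | 00100100 | 0 | 1
  83 | 01001001 | 0 | 1
  84 | 10010011 | 1 | 0
  85 | 00100110 | 0 | 1

01010101111100101000010011111111000010111100011010000000100011100010010111000000110010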